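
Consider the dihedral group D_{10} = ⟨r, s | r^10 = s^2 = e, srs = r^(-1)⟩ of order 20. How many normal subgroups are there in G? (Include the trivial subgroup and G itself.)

7

G has 22 subgroups. Checking conjugation-invariance by order — order 1: 1/1 normal; order 2: 1/11 normal; order 4: 0/5 normal; order 5: 1/1 normal; order 10: 3/3 normal; order 20: 1/1 normal.
Total normal subgroups: 7.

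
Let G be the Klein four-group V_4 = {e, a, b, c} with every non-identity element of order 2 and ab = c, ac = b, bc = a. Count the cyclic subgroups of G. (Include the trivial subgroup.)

Each element a generates a cyclic subgroup ⟨a⟩; distinct elements may generate the same one (a cyclic group of order d has φ(d) generators).
Cyclic subgroups by order — order 1: 1; order 2: 3.
Total: 4.

4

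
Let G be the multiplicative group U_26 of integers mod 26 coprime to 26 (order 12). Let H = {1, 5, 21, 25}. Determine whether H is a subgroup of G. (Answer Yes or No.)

Yes

|H| = 4 divides |G| = 12, consistent with Lagrange.
H contains the identity, every element's inverse is in H, and H is closed under ·: it is a subgroup.
In fact H = ⟨21⟩.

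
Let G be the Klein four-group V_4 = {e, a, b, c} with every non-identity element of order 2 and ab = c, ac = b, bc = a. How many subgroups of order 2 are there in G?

3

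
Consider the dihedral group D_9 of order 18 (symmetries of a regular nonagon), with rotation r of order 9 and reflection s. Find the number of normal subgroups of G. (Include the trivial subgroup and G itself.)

G has 16 subgroups. Checking conjugation-invariance by order — order 1: 1/1 normal; order 2: 0/9 normal; order 3: 1/1 normal; order 6: 0/3 normal; order 9: 1/1 normal; order 18: 1/1 normal.
Total normal subgroups: 4.

4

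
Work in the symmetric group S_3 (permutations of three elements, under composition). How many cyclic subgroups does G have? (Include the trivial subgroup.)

5

A cyclic subgroup of order d is generated by each of its φ(d) elements of order d, so the cyclic subgroups of order d number (#elements of order d)/φ(d).
Cyclic subgroups by order — order 1: 1; order 2: 3; order 3: 1.
Total: 5.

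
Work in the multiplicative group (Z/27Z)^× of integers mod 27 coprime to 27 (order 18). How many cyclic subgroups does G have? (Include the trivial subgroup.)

6

Group the elements of G by the cyclic subgroup they generate; each cyclic subgroup of order d accounts for φ(d) elements.
Cyclic subgroups by order — order 1: 1; order 2: 1; order 3: 1; order 6: 1; order 9: 1; order 18: 1.
Total: 6.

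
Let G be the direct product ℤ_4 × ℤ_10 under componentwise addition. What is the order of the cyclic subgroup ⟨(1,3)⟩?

20

The order of (1,3) in Z_4 × Z_10 is lcm(ord(1) in Z_4, ord(3) in Z_10).
ord(1) = 4 and ord(3) = 10, so |⟨(1,3)⟩| = lcm(4, 10) = 20.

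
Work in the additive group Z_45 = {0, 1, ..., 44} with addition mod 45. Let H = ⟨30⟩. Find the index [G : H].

15

|⟨30⟩| = 3 and |G| = 45.
By Lagrange, [G : H] = |G|/|H| = 45/3 = 15.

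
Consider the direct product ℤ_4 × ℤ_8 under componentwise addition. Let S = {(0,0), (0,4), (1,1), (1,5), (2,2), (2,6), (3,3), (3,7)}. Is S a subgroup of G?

|S| = 8 divides |G| = 32, consistent with Lagrange.
S contains the identity, every element's inverse is in S, and S is closed under +: it is a subgroup.
In fact S = ⟨(1,5)⟩.

Yes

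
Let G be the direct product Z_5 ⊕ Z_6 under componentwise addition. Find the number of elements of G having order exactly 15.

8

An element (a,b) has order lcm(ord(a), ord(b)); count pairs with lcm equal to 15.
Enumerating gives 8 such elements.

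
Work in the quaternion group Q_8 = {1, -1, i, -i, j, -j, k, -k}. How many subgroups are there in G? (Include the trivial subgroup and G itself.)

|G| = 8, so by Lagrange every subgroup order divides 8. Divisors: 1, 2, 4, 8.
Subgroups by order — order 1: 1; order 2: 1; order 4: 3; order 8: 1.
Total: 1 + 1 + 3 + 1 = 6.

6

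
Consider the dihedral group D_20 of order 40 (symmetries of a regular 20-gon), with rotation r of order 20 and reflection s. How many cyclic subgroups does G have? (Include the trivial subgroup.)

26

Group the elements of G by the cyclic subgroup they generate; each cyclic subgroup of order d accounts for φ(d) elements.
Cyclic subgroups by order — order 1: 1; order 2: 21; order 4: 1; order 5: 1; order 10: 1; order 20: 1.
Total: 26.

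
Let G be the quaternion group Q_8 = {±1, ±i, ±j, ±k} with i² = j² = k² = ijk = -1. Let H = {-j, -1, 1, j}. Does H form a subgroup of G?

|H| = 4 divides |G| = 8, consistent with Lagrange.
H contains the identity, every element's inverse is in H, and H is closed under ·: it is a subgroup.
In fact H = ⟨j⟩.

Yes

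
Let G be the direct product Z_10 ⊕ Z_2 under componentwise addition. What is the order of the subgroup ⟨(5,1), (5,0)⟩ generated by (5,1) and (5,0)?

4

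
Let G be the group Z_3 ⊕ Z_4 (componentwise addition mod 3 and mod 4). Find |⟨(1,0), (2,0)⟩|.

3

|⟨(1,0)⟩| = 3 and |⟨(2,0)⟩| = 3, so |H| is a multiple of lcm(3, 3) = 3 and divides |G| = 12.
Closing under the operation: H = {(0,0), (1,0), (2,0)}, so |H| = 3.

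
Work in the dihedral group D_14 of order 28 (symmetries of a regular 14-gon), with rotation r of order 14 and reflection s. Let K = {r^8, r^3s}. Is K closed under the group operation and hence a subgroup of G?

No

The identity e ∉ K, so K is not a subgroup.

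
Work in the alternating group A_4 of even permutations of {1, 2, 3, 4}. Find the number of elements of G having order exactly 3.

The elements of order 3 are: (2 3 4), (2 4 3), (1 2 3), (1 2 4), (1 3 2), (1 3 4), (1 4 2), (1 4 3).
That's 8.

8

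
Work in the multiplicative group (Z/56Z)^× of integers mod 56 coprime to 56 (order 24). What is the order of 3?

6

Compute successive powers of 3 mod 56: 3, 9, 27, 25, 19, 1; 3^6 ≡ 1 (mod 56).
So |⟨3⟩| = 6.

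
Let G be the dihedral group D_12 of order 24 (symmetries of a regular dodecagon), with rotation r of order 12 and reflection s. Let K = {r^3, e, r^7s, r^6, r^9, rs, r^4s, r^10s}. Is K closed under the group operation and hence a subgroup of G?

Yes

|K| = 8 divides |G| = 24, consistent with Lagrange.
K contains the identity, every element's inverse is in K, and K is closed under ·: it is a subgroup.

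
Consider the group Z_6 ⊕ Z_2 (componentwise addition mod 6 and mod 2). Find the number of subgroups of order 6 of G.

3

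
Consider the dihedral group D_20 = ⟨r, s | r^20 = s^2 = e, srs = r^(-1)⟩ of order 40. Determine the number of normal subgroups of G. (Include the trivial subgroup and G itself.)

9

G has 48 subgroups. Checking conjugation-invariance by order — order 1: 1/1 normal; order 2: 1/21 normal; order 4: 1/11 normal; order 5: 1/1 normal; order 8: 0/5 normal; order 10: 1/5 normal; order 20: 3/3 normal; order 40: 1/1 normal.
Total normal subgroups: 9.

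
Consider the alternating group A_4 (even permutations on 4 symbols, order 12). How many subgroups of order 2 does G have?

3

|G| = 12 and 2 | 12, so subgroups of order 2 are possible by Lagrange.
The subgroups of order 2 are: {e, (1 2)(3 4)}; {e, (1 3)(2 4)}; {e, (1 4)(2 3)}.
So G has 3 subgroups of order 2.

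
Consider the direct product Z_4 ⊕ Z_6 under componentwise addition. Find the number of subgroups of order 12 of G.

3

|G| = 24 and 12 | 24, so subgroups of order 12 are possible by Lagrange.
The subgroups of order 12 are: {(0,0), (0,1), (0,2), (0,3), (0,4), (0,5), (2,0), (2,1), (2,2), (2,3), (2,4), (2,5)}; {(0,0), (0,2), (0,4), (1,0), (1,2), (1,4), (2,0), (2,2), (2,4), (3,0), (3,2), (3,4)}; {(0,0), (0,2), (0,4), (1,1), (1,3), (1,5), (2,0), (2,2), (2,4), (3,1), (3,3), (3,5)}.
So G has 3 subgroups of order 12.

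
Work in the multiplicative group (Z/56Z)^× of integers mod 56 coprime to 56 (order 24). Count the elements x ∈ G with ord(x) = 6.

Enumerating element orders in G gives 14 elements of order 6.

14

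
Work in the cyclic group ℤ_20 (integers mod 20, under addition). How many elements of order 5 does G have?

4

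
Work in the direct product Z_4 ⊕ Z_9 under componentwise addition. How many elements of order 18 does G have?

An element (a,b) has order lcm(ord(a), ord(b)); count pairs with lcm equal to 18.
Enumerating gives 6 such elements.

6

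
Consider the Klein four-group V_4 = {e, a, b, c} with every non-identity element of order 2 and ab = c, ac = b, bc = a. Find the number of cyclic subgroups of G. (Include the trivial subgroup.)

Group the elements of G by the cyclic subgroup they generate; each cyclic subgroup of order d accounts for φ(d) elements.
Cyclic subgroups by order — order 1: 1; order 2: 3.
Total: 4.

4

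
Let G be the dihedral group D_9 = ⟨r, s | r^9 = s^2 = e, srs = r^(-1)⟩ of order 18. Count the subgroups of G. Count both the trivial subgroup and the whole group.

|G| = 18, so by Lagrange every subgroup order divides 18. Divisors: 1, 2, 3, 6, 9, 18.
Subgroups by order — order 1: 1; order 2: 9; order 3: 1; order 6: 3; order 9: 1; order 18: 1.
Total: 1 + 9 + 1 + 3 + 1 + 1 = 16.

16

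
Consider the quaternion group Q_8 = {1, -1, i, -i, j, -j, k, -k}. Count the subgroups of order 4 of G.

3

|G| = 8 and 4 | 8, so subgroups of order 4 are possible by Lagrange.
The subgroups of order 4 are: {1, -1, i, -i}; {1, -1, j, -j}; {1, -1, k, -k}.
So G has 3 subgroups of order 4.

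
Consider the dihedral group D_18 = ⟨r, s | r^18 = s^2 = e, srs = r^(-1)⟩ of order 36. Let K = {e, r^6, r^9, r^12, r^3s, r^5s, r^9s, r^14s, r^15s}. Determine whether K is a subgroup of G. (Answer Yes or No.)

No

Closure fails: r^9 · r^3s = r^12s ∉ K. So K is not a subgroup.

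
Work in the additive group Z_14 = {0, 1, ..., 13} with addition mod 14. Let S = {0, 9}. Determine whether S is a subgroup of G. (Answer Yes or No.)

9 ∈ S but its inverse 5 ∉ S, so S is not a subgroup.

No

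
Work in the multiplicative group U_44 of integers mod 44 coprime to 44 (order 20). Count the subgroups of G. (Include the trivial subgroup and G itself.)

10

|G| = 20, so by Lagrange every subgroup order divides 20. Divisors: 1, 2, 4, 5, 10, 20.
Subgroups by order — order 1: 1; order 2: 3; order 4: 1; order 5: 1; order 10: 3; order 20: 1.
Total: 1 + 3 + 1 + 1 + 3 + 1 = 10.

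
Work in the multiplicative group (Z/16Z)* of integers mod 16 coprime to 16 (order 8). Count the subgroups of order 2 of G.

3

|G| = 8 and 2 | 8, so subgroups of order 2 are possible by Lagrange.
The subgroups of order 2 are: {1, 15}; {1, 7}; {1, 9}.
So G has 3 subgroups of order 2.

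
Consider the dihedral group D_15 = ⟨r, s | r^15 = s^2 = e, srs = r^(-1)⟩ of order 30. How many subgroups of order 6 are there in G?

5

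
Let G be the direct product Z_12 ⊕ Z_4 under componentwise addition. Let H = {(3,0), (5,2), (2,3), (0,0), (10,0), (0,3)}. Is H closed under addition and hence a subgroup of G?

No

(2,3) ∈ H but its inverse (10,1) ∉ H, so H is not a subgroup.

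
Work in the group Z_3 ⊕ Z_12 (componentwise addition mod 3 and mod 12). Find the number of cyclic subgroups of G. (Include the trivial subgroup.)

15

Each element a generates a cyclic subgroup ⟨a⟩; distinct elements may generate the same one (a cyclic group of order d has φ(d) generators).
Cyclic subgroups by order — order 1: 1; order 2: 1; order 3: 4; order 4: 1; order 6: 4; order 12: 4.
Total: 15.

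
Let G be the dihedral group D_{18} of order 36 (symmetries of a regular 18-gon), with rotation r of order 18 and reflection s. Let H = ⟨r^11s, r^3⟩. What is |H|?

12

|⟨r^11s⟩| = 2 and |⟨r^3⟩| = 6, so |H| is a multiple of lcm(2, 6) = 6 and divides |G| = 36.
Closing under the operation: H = {e, r^3, r^6, r^9, r^12, r^15, r^2s, r^5s, r^8s, r^11s, r^14s, r^17s}, so |H| = 12.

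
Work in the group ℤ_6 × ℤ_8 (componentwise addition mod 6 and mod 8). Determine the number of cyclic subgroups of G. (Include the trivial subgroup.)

Each element a generates a cyclic subgroup ⟨a⟩; distinct elements may generate the same one (a cyclic group of order d has φ(d) generators).
Cyclic subgroups by order — order 1: 1; order 2: 3; order 3: 1; order 4: 2; order 6: 3; order 8: 2; order 12: 2; order 24: 2.
Total: 16.

16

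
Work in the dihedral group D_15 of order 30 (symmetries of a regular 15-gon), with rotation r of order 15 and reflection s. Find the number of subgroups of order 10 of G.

3

|G| = 30 and 10 | 30, so subgroups of order 10 are possible by Lagrange.
The subgroups of order 10 are: {e, r^3, r^6, r^9, r^12, rs, r^4s, r^7s, r^10s, r^13s}; {e, r^3, r^6, r^9, r^12, r^2s, r^5s, r^8s, r^11s, r^14s}; {e, r^3, r^6, r^9, r^12, s, r^3s, r^6s, r^9s, r^12s}.
So G has 3 subgroups of order 10.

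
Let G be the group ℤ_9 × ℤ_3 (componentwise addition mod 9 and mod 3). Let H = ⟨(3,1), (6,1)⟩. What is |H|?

|⟨(3,1)⟩| = 3 and |⟨(6,1)⟩| = 3, so |H| is a multiple of lcm(3, 3) = 3 and divides |G| = 27.
Closing under the operation: H = {(0,0), (0,1), (0,2), (3,0), (3,1), (3,2), (6,0), (6,1), (6,2)}, so |H| = 9.

9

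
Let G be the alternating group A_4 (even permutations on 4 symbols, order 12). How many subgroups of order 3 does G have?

|G| = 12 and 3 | 12, so subgroups of order 3 are possible by Lagrange.
The subgroups of order 3 are: {e, (1 2 3), (1 3 2)}; {e, (1 2 4), (1 4 2)}; {e, (1 3 4), (1 4 3)}; {e, (2 3 4), (2 4 3)}.
So G has 4 subgroups of order 3.

4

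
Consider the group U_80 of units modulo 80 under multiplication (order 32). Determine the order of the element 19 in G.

Compute successive powers of 19 mod 80: 19, 41, 59, 1; 19^4 ≡ 1 (mod 80).
So |⟨19⟩| = 4.

4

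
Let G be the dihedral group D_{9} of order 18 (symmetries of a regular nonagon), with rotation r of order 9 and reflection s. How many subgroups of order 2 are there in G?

|G| = 18 and 2 | 18, so subgroups of order 2 are possible by Lagrange.
The subgroups of order 2 are: {e, r^2s}; {e, r^3s}; {e, r^4s}; {e, r^5s}; … (9 in all).
So G has 9 subgroups of order 2.

9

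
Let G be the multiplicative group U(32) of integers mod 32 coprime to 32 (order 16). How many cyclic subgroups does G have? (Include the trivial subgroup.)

Each element a generates a cyclic subgroup ⟨a⟩; distinct elements may generate the same one (a cyclic group of order d has φ(d) generators).
Cyclic subgroups by order — order 1: 1; order 2: 3; order 4: 2; order 8: 2.
Total: 8.

8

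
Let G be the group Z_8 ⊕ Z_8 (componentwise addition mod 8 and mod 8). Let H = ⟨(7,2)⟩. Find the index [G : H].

|⟨(7,2)⟩| = 8 and |G| = 64.
By Lagrange, [G : H] = |G|/|H| = 64/8 = 8.

8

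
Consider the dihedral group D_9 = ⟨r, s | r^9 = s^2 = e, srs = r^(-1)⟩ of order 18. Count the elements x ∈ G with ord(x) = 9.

The elements of order 9 are: r, r^2, r^4, r^5, r^7, r^8.
That's 6.

6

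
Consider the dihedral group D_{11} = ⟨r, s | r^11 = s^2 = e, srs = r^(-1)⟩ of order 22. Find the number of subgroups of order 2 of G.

11

|G| = 22 and 2 | 22, so subgroups of order 2 are possible by Lagrange.
The subgroups of order 2 are: {e, r^10s}; {e, r^2s}; {e, r^3s}; {e, r^4s}; … (11 in all).
So G has 11 subgroups of order 2.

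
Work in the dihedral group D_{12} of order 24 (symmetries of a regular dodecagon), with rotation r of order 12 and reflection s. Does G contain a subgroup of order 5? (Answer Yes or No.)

5 does not divide |G| = 24, so by Lagrange no subgroup of order 5 exists.

No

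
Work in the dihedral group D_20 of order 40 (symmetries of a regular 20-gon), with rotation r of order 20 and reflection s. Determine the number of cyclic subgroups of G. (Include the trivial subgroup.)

26

Each element a generates a cyclic subgroup ⟨a⟩; distinct elements may generate the same one (a cyclic group of order d has φ(d) generators).
Cyclic subgroups by order — order 1: 1; order 2: 21; order 4: 1; order 5: 1; order 10: 1; order 20: 1.
Total: 26.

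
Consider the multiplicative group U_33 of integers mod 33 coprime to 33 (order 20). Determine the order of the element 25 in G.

5

Compute successive powers of 25 mod 33: 25, 31, 16, 4, 1; 25^5 ≡ 1 (mod 33).
So |⟨25⟩| = 5.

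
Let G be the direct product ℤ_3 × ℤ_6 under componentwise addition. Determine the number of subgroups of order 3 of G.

4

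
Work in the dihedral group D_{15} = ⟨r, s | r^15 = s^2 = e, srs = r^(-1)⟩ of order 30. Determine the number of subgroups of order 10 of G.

|G| = 30 and 10 | 30, so subgroups of order 10 are possible by Lagrange.
The subgroups of order 10 are: {e, r^3, r^6, r^9, r^12, rs, r^4s, r^7s, r^10s, r^13s}; {e, r^3, r^6, r^9, r^12, r^2s, r^5s, r^8s, r^11s, r^14s}; {e, r^3, r^6, r^9, r^12, s, r^3s, r^6s, r^9s, r^12s}.
So G has 3 subgroups of order 10.

3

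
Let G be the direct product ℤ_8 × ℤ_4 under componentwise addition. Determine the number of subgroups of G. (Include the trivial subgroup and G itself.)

22

|G| = 32, so by Lagrange every subgroup order divides 32. Divisors: 1, 2, 4, 8, 16, 32.
Subgroups by order — order 1: 1; order 2: 3; order 4: 7; order 8: 7; order 16: 3; order 32: 1.
Total: 1 + 3 + 7 + 7 + 3 + 1 = 22.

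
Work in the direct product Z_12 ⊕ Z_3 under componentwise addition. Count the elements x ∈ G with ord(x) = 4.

2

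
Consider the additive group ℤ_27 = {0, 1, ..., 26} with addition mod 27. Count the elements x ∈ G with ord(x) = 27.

18

In a cyclic group of order 27, the number of elements of order d (for d | 27) is φ(d).
φ(27) = 18.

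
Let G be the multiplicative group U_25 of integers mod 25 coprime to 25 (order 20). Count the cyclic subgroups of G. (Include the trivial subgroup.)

6

A cyclic subgroup of order d is generated by each of its φ(d) elements of order d, so the cyclic subgroups of order d number (#elements of order d)/φ(d).
Cyclic subgroups by order — order 1: 1; order 2: 1; order 4: 1; order 5: 1; order 10: 1; order 20: 1.
Total: 6.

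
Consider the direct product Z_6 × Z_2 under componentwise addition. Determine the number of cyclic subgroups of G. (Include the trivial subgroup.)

A cyclic subgroup of order d is generated by each of its φ(d) elements of order d, so the cyclic subgroups of order d number (#elements of order d)/φ(d).
Cyclic subgroups by order — order 1: 1; order 2: 3; order 3: 1; order 6: 3.
Total: 8.

8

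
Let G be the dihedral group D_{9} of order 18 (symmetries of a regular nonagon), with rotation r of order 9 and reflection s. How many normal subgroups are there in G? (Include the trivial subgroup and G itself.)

G has 16 subgroups. Checking conjugation-invariance by order — order 1: 1/1 normal; order 2: 0/9 normal; order 3: 1/1 normal; order 6: 0/3 normal; order 9: 1/1 normal; order 18: 1/1 normal.
Total normal subgroups: 4.

4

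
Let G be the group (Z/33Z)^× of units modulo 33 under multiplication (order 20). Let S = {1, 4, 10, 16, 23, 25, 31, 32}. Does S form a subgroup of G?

No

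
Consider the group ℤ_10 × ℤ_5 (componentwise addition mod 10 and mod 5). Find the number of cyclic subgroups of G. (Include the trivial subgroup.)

14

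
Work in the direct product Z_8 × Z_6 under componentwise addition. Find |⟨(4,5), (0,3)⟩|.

12

|⟨(4,5)⟩| = 6 and |⟨(0,3)⟩| = 2, so |H| is a multiple of lcm(6, 2) = 6 and divides |G| = 48.
Closing under the operation: H = {(0,0), (0,1), (0,2), (0,3), (0,4), (0,5), (4,0), (4,1), (4,2), (4,3), (4,4), (4,5)}, so |H| = 12.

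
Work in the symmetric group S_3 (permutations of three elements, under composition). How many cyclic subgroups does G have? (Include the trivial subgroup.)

A cyclic subgroup of order d is generated by each of its φ(d) elements of order d, so the cyclic subgroups of order d number (#elements of order d)/φ(d).
Cyclic subgroups by order — order 1: 1; order 2: 3; order 3: 1.
Total: 5.

5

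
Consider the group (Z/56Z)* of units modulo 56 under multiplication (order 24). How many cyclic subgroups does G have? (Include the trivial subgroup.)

16

Each element a generates a cyclic subgroup ⟨a⟩; distinct elements may generate the same one (a cyclic group of order d has φ(d) generators).
Cyclic subgroups by order — order 1: 1; order 2: 7; order 3: 1; order 6: 7.
Total: 16.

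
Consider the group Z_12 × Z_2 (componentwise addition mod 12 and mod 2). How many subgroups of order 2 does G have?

3

|G| = 24 and 2 | 24, so subgroups of order 2 are possible by Lagrange.
The subgroups of order 2 are: {(0,0), (0,1)}; {(0,0), (6,0)}; {(0,0), (6,1)}.
So G has 3 subgroups of order 2.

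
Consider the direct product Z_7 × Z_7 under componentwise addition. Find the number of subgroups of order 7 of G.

|G| = 49 and 7 | 49, so subgroups of order 7 are possible by Lagrange.
The subgroups of order 7 are: {(0,0), (0,1), (0,2), (0,3), (0,4), (0,5), (0,6)}; {(0,0), (1,0), (2,0), (3,0), (4,0), (5,0), (6,0)}; {(0,0), (1,1), (2,2), (3,3), (4,4), (5,5), (6,6)}; {(0,0), (1,2), (2,4), (3,6), (4,1), (5,3), (6,5)}; … (8 in all).
So G has 8 subgroups of order 7.

8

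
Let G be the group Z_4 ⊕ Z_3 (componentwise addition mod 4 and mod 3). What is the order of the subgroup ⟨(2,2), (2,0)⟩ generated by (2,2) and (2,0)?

6

|⟨(2,2)⟩| = 6 and |⟨(2,0)⟩| = 2, so |H| is a multiple of lcm(6, 2) = 6 and divides |G| = 12.
Closing under the operation: H = {(0,0), (0,1), (0,2), (2,0), (2,1), (2,2)}, so |H| = 6.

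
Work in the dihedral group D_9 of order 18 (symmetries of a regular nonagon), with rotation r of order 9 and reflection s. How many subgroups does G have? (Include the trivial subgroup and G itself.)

16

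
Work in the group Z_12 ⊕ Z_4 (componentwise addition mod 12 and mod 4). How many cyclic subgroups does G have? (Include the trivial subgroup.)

Group the elements of G by the cyclic subgroup they generate; each cyclic subgroup of order d accounts for φ(d) elements.
Cyclic subgroups by order — order 1: 1; order 2: 3; order 3: 1; order 4: 6; order 6: 3; order 12: 6.
Total: 20.

20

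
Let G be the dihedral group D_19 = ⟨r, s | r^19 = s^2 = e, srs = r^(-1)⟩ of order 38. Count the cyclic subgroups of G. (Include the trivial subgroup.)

A cyclic subgroup of order d is generated by each of its φ(d) elements of order d, so the cyclic subgroups of order d number (#elements of order d)/φ(d).
Cyclic subgroups by order — order 1: 1; order 2: 19; order 19: 1.
Total: 21.

21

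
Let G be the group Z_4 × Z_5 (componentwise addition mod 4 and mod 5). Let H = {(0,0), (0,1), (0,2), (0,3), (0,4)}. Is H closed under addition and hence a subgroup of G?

|H| = 5 divides |G| = 20, consistent with Lagrange.
H contains the identity, every element's inverse is in H, and H is closed under +: it is a subgroup.
In fact H = ⟨(0,1)⟩.

Yes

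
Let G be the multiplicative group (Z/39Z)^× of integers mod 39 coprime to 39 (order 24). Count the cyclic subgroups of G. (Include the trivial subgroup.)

12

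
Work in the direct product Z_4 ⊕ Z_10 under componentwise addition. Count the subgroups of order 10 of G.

3

|G| = 40 and 10 | 40, so subgroups of order 10 are possible by Lagrange.
The subgroups of order 10 are: {(0,0), (0,1), (0,2), (0,3), (0,4), (0,5), (0,6), (0,7), (0,8), (0,9)}; {(0,0), (0,2), (0,4), (0,6), (0,8), (2,0), (2,2), (2,4), (2,6), (2,8)}; {(0,0), (0,2), (0,4), (0,6), (0,8), (2,1), (2,3), (2,5), (2,7), (2,9)}.
So G has 3 subgroups of order 10.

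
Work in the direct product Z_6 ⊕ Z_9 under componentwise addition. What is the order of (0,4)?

9

The order of (0,4) in Z_6 × Z_9 is lcm(ord(0) in Z_6, ord(4) in Z_9).
ord(0) = 1 and ord(4) = 9, so |⟨(0,4)⟩| = lcm(1, 9) = 9.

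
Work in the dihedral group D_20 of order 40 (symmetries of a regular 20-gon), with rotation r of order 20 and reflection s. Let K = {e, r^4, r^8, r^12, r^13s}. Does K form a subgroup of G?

No

r^4 ∈ K but its inverse r^16 ∉ K, so K is not a subgroup.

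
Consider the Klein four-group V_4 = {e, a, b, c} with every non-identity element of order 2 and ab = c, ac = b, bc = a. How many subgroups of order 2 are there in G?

3

|G| = 4 and 2 | 4, so subgroups of order 2 are possible by Lagrange.
The subgroups of order 2 are: {e, a}; {e, b}; {e, c}.
So G has 3 subgroups of order 2.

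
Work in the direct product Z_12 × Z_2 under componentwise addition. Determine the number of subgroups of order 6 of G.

3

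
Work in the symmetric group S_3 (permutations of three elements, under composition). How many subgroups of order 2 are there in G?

|G| = 6 and 2 | 6, so subgroups of order 2 are possible by Lagrange.
The subgroups of order 2 are: {e, (1 2)}; {e, (1 3)}; {e, (2 3)}.
So G has 3 subgroups of order 2.

3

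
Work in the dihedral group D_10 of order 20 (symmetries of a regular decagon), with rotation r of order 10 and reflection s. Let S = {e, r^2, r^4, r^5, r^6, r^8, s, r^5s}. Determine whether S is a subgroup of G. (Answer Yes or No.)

No

|S| = 8 does not divide |G| = 20, so by Lagrange S is not a subgroup.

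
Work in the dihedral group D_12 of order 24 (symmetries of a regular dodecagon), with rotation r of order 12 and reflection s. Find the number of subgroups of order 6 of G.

|G| = 24 and 6 | 24, so subgroups of order 6 are possible by Lagrange.
The subgroups of order 6 are: {e, r^2, r^4, r^6, r^8, r^10}; {e, r^4, r^8, r^2s, r^6s, r^10s}; {e, r^4, r^8, r^3s, r^7s, r^11s}; {e, r^4, r^8, s, r^4s, r^8s}; … (5 in all).
So G has 5 subgroups of order 6.

5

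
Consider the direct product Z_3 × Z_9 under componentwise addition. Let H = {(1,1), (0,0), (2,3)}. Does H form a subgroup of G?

No

(2,3) ∈ H but its inverse (1,6) ∉ H, so H is not a subgroup.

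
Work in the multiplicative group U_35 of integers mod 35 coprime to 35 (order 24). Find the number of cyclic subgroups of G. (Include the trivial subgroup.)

12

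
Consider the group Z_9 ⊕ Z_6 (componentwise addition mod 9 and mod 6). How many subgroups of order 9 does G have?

|G| = 54 and 9 | 54, so subgroups of order 9 are possible by Lagrange.
The subgroups of order 9 are: {(0,0), (0,2), (0,4), (3,0), (3,2), (3,4), (6,0), (6,2), (6,4)}; {(0,0), (1,0), (2,0), (3,0), (4,0), (5,0), (6,0), (7,0), (8,0)}; {(0,0), (1,2), (2,4), (3,0), (4,2), (5,4), (6,0), (7,2), (8,4)}; {(0,0), (1,4), (2,2), (3,0), (4,4), (5,2), (6,0), (7,4), (8,2)}.
So G has 4 subgroups of order 9.

4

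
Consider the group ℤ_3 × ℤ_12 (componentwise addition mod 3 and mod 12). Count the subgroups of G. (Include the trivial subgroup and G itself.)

|G| = 36, so by Lagrange every subgroup order divides 36. Divisors: 1, 2, 3, 4, 6, 9, 12, 18, 36.
Subgroups by order — order 1: 1; order 2: 1; order 3: 4; order 4: 1; order 6: 4; order 9: 1; order 12: 4; order 18: 1; order 36: 1.
Total: 1 + 1 + 4 + 1 + 4 + 1 + 4 + 1 + 1 = 18.

18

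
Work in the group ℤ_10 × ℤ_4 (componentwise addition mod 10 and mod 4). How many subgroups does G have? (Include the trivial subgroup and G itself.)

16

|G| = 40, so by Lagrange every subgroup order divides 40. Divisors: 1, 2, 4, 5, 8, 10, 20, 40.
Subgroups by order — order 1: 1; order 2: 3; order 4: 3; order 5: 1; order 8: 1; order 10: 3; order 20: 3; order 40: 1.
Total: 1 + 3 + 3 + 1 + 1 + 3 + 3 + 1 = 16.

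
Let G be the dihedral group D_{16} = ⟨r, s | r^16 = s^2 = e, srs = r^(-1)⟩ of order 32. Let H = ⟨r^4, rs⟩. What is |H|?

8

|⟨r^4⟩| = 4 and |⟨rs⟩| = 2, so |H| is a multiple of lcm(4, 2) = 4 and divides |G| = 32.
Closing under the operation: H = {e, r^4, r^8, r^12, rs, r^5s, r^9s, r^13s}, so |H| = 8.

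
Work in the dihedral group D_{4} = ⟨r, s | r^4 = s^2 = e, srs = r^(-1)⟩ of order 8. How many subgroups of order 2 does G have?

5

|G| = 8 and 2 | 8, so subgroups of order 2 are possible by Lagrange.
The subgroups of order 2 are: {e, r^2}; {e, r^2s}; {e, r^3s}; {e, rs}; … (5 in all).
So G has 5 subgroups of order 2.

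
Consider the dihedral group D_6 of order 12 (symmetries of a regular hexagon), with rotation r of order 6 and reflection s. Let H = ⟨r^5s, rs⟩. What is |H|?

6

|⟨r^5s⟩| = 2 and |⟨rs⟩| = 2, so |H| is a multiple of lcm(2, 2) = 2 and divides |G| = 12.
Closing under the operation: H = {e, r^2, r^4, rs, r^3s, r^5s}, so |H| = 6.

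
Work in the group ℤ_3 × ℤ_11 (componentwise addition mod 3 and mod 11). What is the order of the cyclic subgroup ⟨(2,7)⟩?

The order of (2,7) in Z_3 × Z_11 is lcm(ord(2) in Z_3, ord(7) in Z_11).
ord(2) = 3 and ord(7) = 11, so |⟨(2,7)⟩| = lcm(3, 11) = 33.

33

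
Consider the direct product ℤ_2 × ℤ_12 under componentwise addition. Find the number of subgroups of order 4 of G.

3

|G| = 24 and 4 | 24, so subgroups of order 4 are possible by Lagrange.
The subgroups of order 4 are: {(0,0), (0,3), (0,6), (0,9)}; {(0,0), (0,6), (1,0), (1,6)}; {(0,0), (0,6), (1,3), (1,9)}.
So G has 3 subgroups of order 4.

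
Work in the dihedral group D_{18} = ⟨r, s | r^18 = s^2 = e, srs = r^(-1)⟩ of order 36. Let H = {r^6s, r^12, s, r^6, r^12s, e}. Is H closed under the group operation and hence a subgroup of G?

Yes

|H| = 6 divides |G| = 36, consistent with Lagrange.
H contains the identity, every element's inverse is in H, and H is closed under ·: it is a subgroup.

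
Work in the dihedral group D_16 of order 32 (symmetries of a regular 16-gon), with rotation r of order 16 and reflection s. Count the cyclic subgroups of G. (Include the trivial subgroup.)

21

A cyclic subgroup of order d is generated by each of its φ(d) elements of order d, so the cyclic subgroups of order d number (#elements of order d)/φ(d).
Cyclic subgroups by order — order 1: 1; order 2: 17; order 4: 1; order 8: 1; order 16: 1.
Total: 21.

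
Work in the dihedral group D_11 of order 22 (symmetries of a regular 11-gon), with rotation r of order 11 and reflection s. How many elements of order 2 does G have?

11

Enumerating element orders in G gives 11 elements of order 2.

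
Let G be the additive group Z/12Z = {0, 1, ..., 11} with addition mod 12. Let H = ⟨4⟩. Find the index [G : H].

|⟨4⟩| = 3 and |G| = 12.
By Lagrange, [G : H] = |G|/|H| = 12/3 = 4.

4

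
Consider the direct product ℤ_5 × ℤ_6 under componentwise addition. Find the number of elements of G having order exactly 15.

An element (a,b) has order lcm(ord(a), ord(b)); count pairs with lcm equal to 15.
Enumerating gives 8 such elements.

8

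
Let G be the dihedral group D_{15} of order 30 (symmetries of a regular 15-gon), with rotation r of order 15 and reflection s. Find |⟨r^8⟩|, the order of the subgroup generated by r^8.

15

Computing powers of r^8: the smallest k with (r^8)^k = e is k = 15.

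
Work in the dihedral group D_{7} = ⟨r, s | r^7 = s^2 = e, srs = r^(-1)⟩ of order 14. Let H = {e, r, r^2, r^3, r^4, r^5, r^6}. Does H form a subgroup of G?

Yes

|H| = 7 divides |G| = 14, consistent with Lagrange.
H contains the identity, every element's inverse is in H, and H is closed under ·: it is a subgroup.
In fact H = ⟨r^4⟩.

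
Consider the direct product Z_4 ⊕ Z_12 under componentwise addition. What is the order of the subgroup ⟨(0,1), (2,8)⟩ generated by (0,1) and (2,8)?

|⟨(0,1)⟩| = 12 and |⟨(2,8)⟩| = 6, so |H| is a multiple of lcm(12, 6) = 12 and divides |G| = 48.
Closing under the operation: H = {(0,0), (0,1), (0,2), (0,3), (0,4), (0,5), (0,6), (0,7), (0,8), (0,9), (0,10), (0,11), (2,0), (2,1), (2,2), (2,3), (2,4), (2,5), (2,6), (2,7), (2,8), (2,9), (2,10), (2,11)}, so |H| = 24.

24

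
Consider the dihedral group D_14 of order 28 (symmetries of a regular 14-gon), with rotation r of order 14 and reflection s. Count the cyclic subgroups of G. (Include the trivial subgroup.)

A cyclic subgroup of order d is generated by each of its φ(d) elements of order d, so the cyclic subgroups of order d number (#elements of order d)/φ(d).
Cyclic subgroups by order — order 1: 1; order 2: 15; order 7: 1; order 14: 1.
Total: 18.

18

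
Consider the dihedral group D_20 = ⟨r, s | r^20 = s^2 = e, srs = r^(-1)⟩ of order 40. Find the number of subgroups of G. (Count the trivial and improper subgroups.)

|G| = 40, so by Lagrange every subgroup order divides 40. Divisors: 1, 2, 4, 5, 8, 10, 20, 40.
Subgroups by order — order 1: 1; order 2: 21; order 4: 11; order 5: 1; order 8: 5; order 10: 5; order 20: 3; order 40: 1.
Total: 1 + 21 + 11 + 1 + 5 + 5 + 3 + 1 = 48.

48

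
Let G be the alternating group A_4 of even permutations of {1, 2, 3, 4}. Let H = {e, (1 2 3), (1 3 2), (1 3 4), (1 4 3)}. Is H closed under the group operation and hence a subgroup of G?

|H| = 5 does not divide |G| = 12, so by Lagrange H is not a subgroup.

No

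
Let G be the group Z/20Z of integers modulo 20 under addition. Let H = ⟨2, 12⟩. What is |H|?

|⟨2⟩| = 10 and |⟨12⟩| = 5, so |H| is a multiple of lcm(10, 5) = 10 and divides |G| = 20.
Closing under the operation: H = {0, 2, 4, 6, 8, 10, 12, 14, 16, 18}, so |H| = 10.

10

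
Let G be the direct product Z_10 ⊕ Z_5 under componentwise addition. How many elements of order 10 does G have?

24

An element (a,b) has order lcm(ord(a), ord(b)); count pairs with lcm equal to 10.
Enumerating gives 24 such elements.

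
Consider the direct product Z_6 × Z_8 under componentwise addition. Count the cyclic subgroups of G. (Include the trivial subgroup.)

Each element a generates a cyclic subgroup ⟨a⟩; distinct elements may generate the same one (a cyclic group of order d has φ(d) generators).
Cyclic subgroups by order — order 1: 1; order 2: 3; order 3: 1; order 4: 2; order 6: 3; order 8: 2; order 12: 2; order 24: 2.
Total: 16.

16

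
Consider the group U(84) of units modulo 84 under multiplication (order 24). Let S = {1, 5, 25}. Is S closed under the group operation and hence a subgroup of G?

No

5 ∈ S but its inverse 17 ∉ S, so S is not a subgroup.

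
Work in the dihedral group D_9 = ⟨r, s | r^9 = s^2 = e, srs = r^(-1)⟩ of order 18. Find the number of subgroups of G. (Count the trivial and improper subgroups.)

16

|G| = 18, so by Lagrange every subgroup order divides 18. Divisors: 1, 2, 3, 6, 9, 18.
Subgroups by order — order 1: 1; order 2: 9; order 3: 1; order 6: 3; order 9: 1; order 18: 1.
Total: 1 + 9 + 1 + 3 + 1 + 1 = 16.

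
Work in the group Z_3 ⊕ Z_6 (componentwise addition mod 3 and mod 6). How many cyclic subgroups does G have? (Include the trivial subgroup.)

10

Group the elements of G by the cyclic subgroup they generate; each cyclic subgroup of order d accounts for φ(d) elements.
Cyclic subgroups by order — order 1: 1; order 2: 1; order 3: 4; order 6: 4.
Total: 10.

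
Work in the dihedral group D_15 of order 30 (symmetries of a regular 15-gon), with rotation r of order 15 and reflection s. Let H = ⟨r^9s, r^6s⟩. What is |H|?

|⟨r^9s⟩| = 2 and |⟨r^6s⟩| = 2, so |H| is a multiple of lcm(2, 2) = 2 and divides |G| = 30.
Closing under the operation: H = {e, r^3, r^6, r^9, r^12, s, r^3s, r^6s, r^9s, r^12s}, so |H| = 10.

10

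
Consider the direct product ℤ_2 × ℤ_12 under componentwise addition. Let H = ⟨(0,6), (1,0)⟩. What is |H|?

|⟨(0,6)⟩| = 2 and |⟨(1,0)⟩| = 2, so |H| is a multiple of lcm(2, 2) = 2 and divides |G| = 24.
Closing under the operation: H = {(0,0), (0,6), (1,0), (1,6)}, so |H| = 4.

4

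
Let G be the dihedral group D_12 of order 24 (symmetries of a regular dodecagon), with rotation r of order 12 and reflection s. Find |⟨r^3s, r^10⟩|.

12

|⟨r^3s⟩| = 2 and |⟨r^10⟩| = 6, so |H| is a multiple of lcm(2, 6) = 6 and divides |G| = 24.
Closing under the operation: H = {e, r^2, r^4, r^6, r^8, r^10, rs, r^3s, r^5s, r^7s, r^9s, r^11s}, so |H| = 12.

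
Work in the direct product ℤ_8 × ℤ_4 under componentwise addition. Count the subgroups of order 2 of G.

|G| = 32 and 2 | 32, so subgroups of order 2 are possible by Lagrange.
The subgroups of order 2 are: {(0,0), (0,2)}; {(0,0), (4,0)}; {(0,0), (4,2)}.
So G has 3 subgroups of order 2.

3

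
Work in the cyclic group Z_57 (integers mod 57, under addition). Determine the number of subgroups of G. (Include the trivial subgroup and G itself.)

A cyclic group of order 57 has exactly one subgroup for each divisor of 57.
Divisors of 57: 1, 3, 19, 57.
So Z_57 has 4 subgroups.

4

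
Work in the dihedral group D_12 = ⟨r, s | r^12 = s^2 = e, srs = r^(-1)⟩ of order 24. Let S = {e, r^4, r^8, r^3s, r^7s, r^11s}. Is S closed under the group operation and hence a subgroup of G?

|S| = 6 divides |G| = 24, consistent with Lagrange.
S contains the identity, every element's inverse is in S, and S is closed under ·: it is a subgroup.

Yes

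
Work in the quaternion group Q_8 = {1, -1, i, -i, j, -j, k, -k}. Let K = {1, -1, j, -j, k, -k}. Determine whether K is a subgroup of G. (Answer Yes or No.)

No

|K| = 6 does not divide |G| = 8, so by Lagrange K is not a subgroup.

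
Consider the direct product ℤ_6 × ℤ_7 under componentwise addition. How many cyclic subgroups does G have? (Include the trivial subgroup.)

A cyclic subgroup of order d is generated by each of its φ(d) elements of order d, so the cyclic subgroups of order d number (#elements of order d)/φ(d).
Cyclic subgroups by order — order 1: 1; order 2: 1; order 3: 1; order 6: 1; order 7: 1; order 14: 1; order 21: 1; order 42: 1.
Total: 8.

8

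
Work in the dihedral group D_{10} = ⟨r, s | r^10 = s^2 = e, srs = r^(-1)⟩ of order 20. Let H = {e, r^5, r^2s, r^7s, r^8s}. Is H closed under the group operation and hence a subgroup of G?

No

Closure fails: r^5 · r^8s = r^3s ∉ H. So H is not a subgroup.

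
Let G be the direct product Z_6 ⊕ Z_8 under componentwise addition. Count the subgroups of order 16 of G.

1

|G| = 48 and 16 | 48, so subgroups of order 16 are possible by Lagrange.
The subgroups of order 16 are: {(0,0), (0,1), (0,2), (0,3), (0,4), (0,5), (0,6), (0,7), (3,0), (3,1), (3,2), (3,3), (3,4), (3,5), (3,6), (3,7)}.
So G has 1 subgroup of order 16.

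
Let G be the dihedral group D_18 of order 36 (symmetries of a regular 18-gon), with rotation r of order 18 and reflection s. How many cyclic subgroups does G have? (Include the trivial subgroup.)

24

Group the elements of G by the cyclic subgroup they generate; each cyclic subgroup of order d accounts for φ(d) elements.
Cyclic subgroups by order — order 1: 1; order 2: 19; order 3: 1; order 6: 1; order 9: 1; order 18: 1.
Total: 24.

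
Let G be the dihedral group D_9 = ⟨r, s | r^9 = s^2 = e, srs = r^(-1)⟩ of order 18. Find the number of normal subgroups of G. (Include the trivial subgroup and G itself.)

G has 16 subgroups. Checking conjugation-invariance by order — order 1: 1/1 normal; order 2: 0/9 normal; order 3: 1/1 normal; order 6: 0/3 normal; order 9: 1/1 normal; order 18: 1/1 normal.
Total normal subgroups: 4.

4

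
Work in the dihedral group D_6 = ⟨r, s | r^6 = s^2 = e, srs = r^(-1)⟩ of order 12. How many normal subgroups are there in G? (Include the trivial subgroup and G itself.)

7

G has 16 subgroups. Checking conjugation-invariance by order — order 1: 1/1 normal; order 2: 1/7 normal; order 3: 1/1 normal; order 4: 0/3 normal; order 6: 3/3 normal; order 12: 1/1 normal.
Total normal subgroups: 7.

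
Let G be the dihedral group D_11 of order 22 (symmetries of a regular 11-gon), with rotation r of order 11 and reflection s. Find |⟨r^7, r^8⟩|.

|⟨r^7⟩| = 11 and |⟨r^8⟩| = 11, so |H| is a multiple of lcm(11, 11) = 11 and divides |G| = 22.
Closing under the operation: H = {e, r, r^2, r^3, r^4, r^5, r^6, r^7, r^8, r^9, r^10}, so |H| = 11.

11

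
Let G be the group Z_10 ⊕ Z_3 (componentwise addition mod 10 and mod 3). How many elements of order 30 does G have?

8

An element (a,b) has order lcm(ord(a), ord(b)); count pairs with lcm equal to 30.
Enumerating gives 8 such elements.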